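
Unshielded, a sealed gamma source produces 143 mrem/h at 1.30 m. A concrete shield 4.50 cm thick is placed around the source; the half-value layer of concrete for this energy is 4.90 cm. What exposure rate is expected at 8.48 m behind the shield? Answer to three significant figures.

Distance alone: (1.30/8.48)² = 0.02350, so 143 × 0.02350 = 3.361 mrem/h.
Shield: 4.50/4.90 = 0.9184 half-value layers → attenuation 2^(−0.9184) = 0.5291.
Combined: 3.361 × 0.5291 = 1.778 mrem/h.

1.78 mrem/h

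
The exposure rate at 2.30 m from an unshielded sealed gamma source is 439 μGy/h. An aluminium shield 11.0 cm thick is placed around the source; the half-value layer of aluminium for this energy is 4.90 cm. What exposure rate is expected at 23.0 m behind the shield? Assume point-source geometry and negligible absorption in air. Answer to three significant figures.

Distance alone: (2.30/23.0)² = 0.01000, so 439 × 0.01000 = 4.390 μGy/h.
Shield: 11.0/4.90 = 2.245 half-value layers → attenuation 2^(−2.245) = 0.2110.
Combined: 4.390 × 0.2110 = 0.9263 μGy/h.

0.926 μGy/h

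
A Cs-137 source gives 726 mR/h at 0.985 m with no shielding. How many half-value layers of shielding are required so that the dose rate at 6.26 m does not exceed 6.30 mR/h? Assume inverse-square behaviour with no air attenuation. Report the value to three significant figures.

1.51 half-value layers

At 6.26 m, distance alone gives (0.985/6.26)² = 0.02476, so 726 × 0.02476 = 17.98 mR/h.
Further attenuation needed: 17.98/6.30 = 2.854.
n = log₂(2.854) = 1.513 half-value layers.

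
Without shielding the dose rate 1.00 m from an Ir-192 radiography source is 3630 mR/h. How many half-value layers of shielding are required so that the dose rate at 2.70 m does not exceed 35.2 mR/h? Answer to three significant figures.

3.82 half-value layers

At 2.70 m, distance alone gives 3630 × (1.00/2.70)² = 3630 × 0.1372 = 498.0 mR/h.
Further attenuation needed: 498.0/35.2 = 14.15.
n = log₂(14.15) = 3.823 half-value layers.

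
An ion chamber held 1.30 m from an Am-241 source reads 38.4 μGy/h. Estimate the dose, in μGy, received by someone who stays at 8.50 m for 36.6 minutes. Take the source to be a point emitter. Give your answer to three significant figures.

Using I₁d₁² = I₂d₂², rate at 8.50 m:
38.4 × (1.30/8.50)² = 38.4 × 0.02339 = 0.8982 μGy/h.
Dose = rate × time = 0.8982 μGy/h × 0.6100 h = 0.5479 μGy.

0.548 μGy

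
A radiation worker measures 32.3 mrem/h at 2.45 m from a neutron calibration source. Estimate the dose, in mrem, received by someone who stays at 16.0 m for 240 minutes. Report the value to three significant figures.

3.03 mrem

Intensity scales as (d₁/d₂)², so rate at 16.0 m:
32.3 × (2.45/16.0)² = 32.3 × 0.02345 = 0.7574 mrem/h.
Dose = rate × time = 0.7574 mrem/h × 4.000 h = 3.030 mrem.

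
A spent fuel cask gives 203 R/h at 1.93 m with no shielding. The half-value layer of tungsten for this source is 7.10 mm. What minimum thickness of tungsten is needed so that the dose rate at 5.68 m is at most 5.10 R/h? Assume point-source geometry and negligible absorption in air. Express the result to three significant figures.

At 5.68 m, distance alone gives (1.93/5.68)² = 0.1155, so 203 × 0.1155 = 23.45 R/h.
Further attenuation needed: 23.45/5.10 = 4.598.
n = log₂(4.598) = 2.201 half-value layers.
Thickness = 2.201 × 7.10 mm = 15.63 mm.

15.6 mm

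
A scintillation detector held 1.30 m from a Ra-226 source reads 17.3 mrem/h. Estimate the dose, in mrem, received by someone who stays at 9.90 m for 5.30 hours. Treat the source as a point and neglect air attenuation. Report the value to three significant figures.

1.58 mrem

Using I₁d₁² = I₂d₂², rate at 9.90 m:
(1.30/9.90)² = 0.01724, so 17.3 × 0.01724 = 0.2983 mrem/h.
Dose = rate × time = 0.2983 mrem/h × 5.300 h = 1.581 mrem.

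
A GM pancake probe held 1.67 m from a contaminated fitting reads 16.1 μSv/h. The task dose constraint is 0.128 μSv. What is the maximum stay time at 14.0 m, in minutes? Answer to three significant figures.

Intensity scales as (d₁/d₂)², so rate at 14.0 m:
(1.67/14.0)² = 0.01423, so 16.1 × 0.01423 = 0.2291 μSv/h.
Stay time = 0.128 μSv ÷ 0.2291 μSv/h = 0.5587 h = 33.52 min.

33.5 min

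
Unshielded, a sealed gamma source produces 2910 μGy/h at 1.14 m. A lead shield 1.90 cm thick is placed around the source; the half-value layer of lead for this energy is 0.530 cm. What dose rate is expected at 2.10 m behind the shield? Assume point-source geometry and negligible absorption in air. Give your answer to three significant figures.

Distance alone: 2910 × (1.14/2.10)² = 2910 × 0.2947 = 857.6 μGy/h.
Shield: 1.90/0.530 = 3.585 half-value layers → attenuation 2^(−3.585) = 0.08333.
Combined: 857.6 × 0.08333 = 71.46 μGy/h.

71.5 μGy/h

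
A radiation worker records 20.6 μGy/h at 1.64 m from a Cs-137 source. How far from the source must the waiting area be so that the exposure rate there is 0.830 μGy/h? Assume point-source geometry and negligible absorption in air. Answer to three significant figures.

Using I₁d₁² = I₂d₂², d₂ = d₁·√(I₁/I₂).
I₁/I₂ = 20.6/0.830 = 24.82, so d₂ = 1.64 × √24.82 = 8.170 m.

8.17 m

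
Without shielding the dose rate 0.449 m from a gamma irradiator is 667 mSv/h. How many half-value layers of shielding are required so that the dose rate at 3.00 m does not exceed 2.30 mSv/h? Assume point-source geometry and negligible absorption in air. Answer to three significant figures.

At 3.00 m, distance alone gives 667 × (0.449/3.00)² = 667 × 0.02240 = 14.94 mSv/h.
Further attenuation needed: 14.94/2.30 = 6.496.
n = log₂(6.496) = 2.700 half-value layers.

2.70 half-value layers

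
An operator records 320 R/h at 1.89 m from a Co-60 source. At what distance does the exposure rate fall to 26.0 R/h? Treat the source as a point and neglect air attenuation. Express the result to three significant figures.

Applying the 1/r² law, d₂ = d₁·√(I₁/I₂).
I₁/I₂ = 320/26.0 = 12.31, so d₂ = 1.89 × √12.31 = 6.631 m.

6.63 m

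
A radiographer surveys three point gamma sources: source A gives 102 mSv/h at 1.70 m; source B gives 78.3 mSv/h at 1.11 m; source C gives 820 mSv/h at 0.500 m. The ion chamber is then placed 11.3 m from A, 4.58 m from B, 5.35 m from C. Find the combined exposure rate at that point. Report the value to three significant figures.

14.1 mSv/h

By superposition, sum each source's inverse-square contribution:
A: 102 × (1.70/11.3)² = 2.309 mSv/h
B: 78.3 × (1.11/4.58)² = 4.599 mSv/h
C: 820 × (0.500/5.35)² = 7.162 mSv/h
Total = 2.309 + 4.599 + 7.162 = 14.07 mSv/h.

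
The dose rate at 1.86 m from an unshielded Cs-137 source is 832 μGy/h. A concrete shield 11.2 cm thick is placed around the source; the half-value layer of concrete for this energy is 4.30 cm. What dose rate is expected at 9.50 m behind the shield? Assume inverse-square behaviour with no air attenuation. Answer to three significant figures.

5.24 μGy/h

Distance alone: 832 × (1.86/9.50)² = 832 × 0.03833 = 31.89 μGy/h.
Shield: 11.2/4.30 = 2.605 half-value layers → attenuation 2^(−2.605) = 0.1644.
Combined: 31.89 × 0.1644 = 5.243 μGy/h.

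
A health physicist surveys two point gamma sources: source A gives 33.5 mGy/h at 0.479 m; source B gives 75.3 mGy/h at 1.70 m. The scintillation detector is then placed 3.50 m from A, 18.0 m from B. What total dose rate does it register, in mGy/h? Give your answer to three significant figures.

Each source contributes Iᵢ·(dᵢ/rᵢ)²; contributions add.
A: 33.5 × (0.479/3.50)² = 0.6275 mGy/h
B: 75.3 × (1.70/18.0)² = 0.6717 mGy/h
Total = 0.6275 + 0.6717 = 1.299 mGy/h.

1.30 mGy/h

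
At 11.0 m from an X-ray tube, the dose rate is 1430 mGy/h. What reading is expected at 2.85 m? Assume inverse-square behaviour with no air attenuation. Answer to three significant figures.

Intensity scales as (d₁/d₂)², so the rate at 2.85 m is
1430 × (11.0/2.85)² = 1430 × 14.90 = 21310 mGy/h.

21300 mGy/h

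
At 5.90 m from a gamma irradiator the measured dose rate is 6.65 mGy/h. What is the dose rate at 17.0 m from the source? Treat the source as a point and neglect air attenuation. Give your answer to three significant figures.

0.801 mGy/h

By the inverse-square law, scaling from 5.90 m to 17.0 m:
6.65 × (5.90/17.0)² = 6.65 × 0.1204 = 0.8007 mGy/h.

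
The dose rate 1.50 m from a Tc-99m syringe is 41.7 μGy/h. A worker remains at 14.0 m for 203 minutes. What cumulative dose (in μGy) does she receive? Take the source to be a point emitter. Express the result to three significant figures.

1.62 μGy

Using I₁d₁² = I₂d₂², rate at 14.0 m:
41.7 × (1.50/14.0)² = 41.7 × 0.01148 = 0.4787 μGy/h.
Dose = rate × time = 0.4787 μGy/h × 3.383 h = 1.619 μGy.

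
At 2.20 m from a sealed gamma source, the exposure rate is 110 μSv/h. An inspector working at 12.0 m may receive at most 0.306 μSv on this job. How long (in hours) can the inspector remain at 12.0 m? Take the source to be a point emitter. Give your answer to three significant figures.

Since intensity falls as 1/r², rate at 12.0 m:
110 × (2.20/12.0)² = 110 × 0.03361 = 3.697 μSv/h.
Stay time = 0.306 μSv ÷ 3.697 μSv/h = 0.08277 h.

0.0828 h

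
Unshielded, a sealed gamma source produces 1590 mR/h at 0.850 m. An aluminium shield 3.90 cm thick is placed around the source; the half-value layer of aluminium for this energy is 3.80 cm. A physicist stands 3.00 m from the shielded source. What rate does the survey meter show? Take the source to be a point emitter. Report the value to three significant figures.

62.7 mR/h

Distance alone: 1590 × (0.850/3.00)² = 1590 × 0.08028 = 127.6 mR/h.
Shield: 3.90/3.80 = 1.026 half-value layers → attenuation 2^(−1.026) = 0.4911.
Combined: 127.6 × 0.4911 = 62.66 mR/h.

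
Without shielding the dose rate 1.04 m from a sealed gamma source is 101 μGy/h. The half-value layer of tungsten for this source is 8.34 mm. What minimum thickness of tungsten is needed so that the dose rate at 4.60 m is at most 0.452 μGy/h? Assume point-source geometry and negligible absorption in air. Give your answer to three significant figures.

29.3 mm

At 4.60 m, distance alone gives 101 × (1.04/4.60)² = 101 × 0.05112 = 5.163 μGy/h.
Further attenuation needed: 5.163/0.452 = 11.42.
n = log₂(11.42) = 3.513 half-value layers.
Thickness = 3.513 × 8.34 mm = 29.30 mm.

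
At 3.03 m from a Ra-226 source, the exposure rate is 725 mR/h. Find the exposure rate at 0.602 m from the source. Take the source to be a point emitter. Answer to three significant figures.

18400 mR/h

By the inverse-square law, the rate at 0.602 m is
(3.03/0.602)² = 25.33, so 725 × 25.33 = 18360 mR/h.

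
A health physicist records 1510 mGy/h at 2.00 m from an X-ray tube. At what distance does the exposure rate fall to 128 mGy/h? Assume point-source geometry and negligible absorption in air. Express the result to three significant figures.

6.87 m

Using I₁d₁² = I₂d₂², d₂ = d₁·√(I₁/I₂).
I₁/I₂ = 1510/128 = 11.80, so d₂ = 2.00 × √11.80 = 6.870 m.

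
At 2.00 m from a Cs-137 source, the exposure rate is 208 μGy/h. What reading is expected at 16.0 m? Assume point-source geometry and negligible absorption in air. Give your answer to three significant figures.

Since intensity falls as 1/r², the rate at 16.0 m is
(2.00/16.0)² = 0.01562, so 208 × 0.01562 = 3.249 μGy/h.

3.25 μGy/h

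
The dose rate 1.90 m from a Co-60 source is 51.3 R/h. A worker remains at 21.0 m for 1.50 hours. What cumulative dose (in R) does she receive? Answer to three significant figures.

Since intensity falls as 1/r², rate at 21.0 m:
51.3 × (1.90/21.0)² = 51.3 × 0.008186 = 0.4199 R/h.
Dose = rate × time = 0.4199 R/h × 1.500 h = 0.6299 R.

0.630 R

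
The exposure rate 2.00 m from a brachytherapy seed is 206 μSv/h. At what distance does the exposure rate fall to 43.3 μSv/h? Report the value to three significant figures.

4.36 m

Since intensity falls as 1/r², d₂ = d₁·√(I₁/I₂).
I₁/I₂ = 206/43.3 = 4.758, so d₂ = 2.00 × √4.758 = 4.363 m.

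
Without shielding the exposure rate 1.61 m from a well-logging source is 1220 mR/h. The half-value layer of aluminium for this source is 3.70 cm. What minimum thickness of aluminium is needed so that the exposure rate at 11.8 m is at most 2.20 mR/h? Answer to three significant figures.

At 11.8 m, distance alone gives (1.61/11.8)² = 0.01862, so 1220 × 0.01862 = 22.72 mR/h.
Further attenuation needed: 22.72/2.20 = 10.33.
n = log₂(10.33) = 3.369 half-value layers.
Thickness = 3.369 × 3.70 cm = 12.47 cm.

12.5 cm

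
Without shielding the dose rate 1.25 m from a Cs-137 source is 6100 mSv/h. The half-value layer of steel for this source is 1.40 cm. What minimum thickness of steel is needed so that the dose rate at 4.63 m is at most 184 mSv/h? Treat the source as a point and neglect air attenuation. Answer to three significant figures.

1.78 cm

At 4.63 m, distance alone gives 6100 × (1.25/4.63)² = 6100 × 0.07289 = 444.6 mSv/h.
Further attenuation needed: 444.6/184 = 2.416.
n = log₂(2.416) = 1.273 half-value layers.
Thickness = 1.273 × 1.40 cm = 1.782 cm.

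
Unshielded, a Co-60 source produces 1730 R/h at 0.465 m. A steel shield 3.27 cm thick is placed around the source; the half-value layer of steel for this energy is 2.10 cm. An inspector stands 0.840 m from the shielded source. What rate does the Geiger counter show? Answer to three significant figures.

180 R/h

Distance alone: (0.465/0.840)² = 0.3064, so 1730 × 0.3064 = 530.1 R/h.
Shield: 3.27/2.10 = 1.557 half-value layers → attenuation 2^(−1.557) = 0.3399.
Combined: 530.1 × 0.3399 = 180.2 R/h.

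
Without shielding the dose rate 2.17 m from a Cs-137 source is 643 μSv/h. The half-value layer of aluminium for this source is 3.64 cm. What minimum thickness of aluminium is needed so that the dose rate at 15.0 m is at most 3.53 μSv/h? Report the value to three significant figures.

7.03 cm

At 15.0 m, distance alone gives 643 × (2.17/15.0)² = 643 × 0.02093 = 13.46 μSv/h.
Further attenuation needed: 13.46/3.53 = 3.813.
n = log₂(3.813) = 1.931 half-value layers.
Thickness = 1.931 × 3.64 cm = 7.029 cm.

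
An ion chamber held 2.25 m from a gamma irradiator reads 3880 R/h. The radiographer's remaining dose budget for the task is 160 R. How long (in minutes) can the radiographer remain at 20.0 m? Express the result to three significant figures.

195 min

Applying the 1/r² law, rate at 20.0 m:
(2.25/20.0)² = 0.01266, so 3880 × 0.01266 = 49.12 R/h.
Stay time = 160 R ÷ 49.12 R/h = 3.257 h = 195.4 min.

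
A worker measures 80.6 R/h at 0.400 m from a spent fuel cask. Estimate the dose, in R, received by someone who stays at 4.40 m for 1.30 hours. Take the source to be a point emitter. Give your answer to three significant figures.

0.866 R

By the inverse-square law, rate at 4.40 m:
80.6 × (0.400/4.40)² = 80.6 × 0.008264 = 0.6661 R/h.
Dose = rate × time = 0.6661 R/h × 1.300 h = 0.8659 R.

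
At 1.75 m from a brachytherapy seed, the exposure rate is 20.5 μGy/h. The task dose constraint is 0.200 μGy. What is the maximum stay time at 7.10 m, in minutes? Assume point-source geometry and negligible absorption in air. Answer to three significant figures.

9.64 min

Applying the 1/r² law, rate at 7.10 m:
(1.75/7.10)² = 0.06075, so 20.5 × 0.06075 = 1.245 μGy/h.
Stay time = 0.200 μGy ÷ 1.245 μGy/h = 0.1606 h = 9.636 min.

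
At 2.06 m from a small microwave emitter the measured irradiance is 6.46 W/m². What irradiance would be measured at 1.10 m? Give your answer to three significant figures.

22.7 W/m²

Intensity scales as (d₁/d₂)², so scaling from 2.06 m to 1.10 m:
6.46 × (2.06/1.10)² = 6.46 × 3.507 = 22.66 W/m².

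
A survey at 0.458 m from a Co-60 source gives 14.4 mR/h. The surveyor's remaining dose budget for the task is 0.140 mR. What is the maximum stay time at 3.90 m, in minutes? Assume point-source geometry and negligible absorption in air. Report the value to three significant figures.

Using I₁d₁² = I₂d₂², rate at 3.90 m:
14.4 × (0.458/3.90)² = 14.4 × 0.01379 = 0.1986 mR/h.
Stay time = 0.140 mR ÷ 0.1986 mR/h = 0.7049 h = 42.29 min.

42.3 min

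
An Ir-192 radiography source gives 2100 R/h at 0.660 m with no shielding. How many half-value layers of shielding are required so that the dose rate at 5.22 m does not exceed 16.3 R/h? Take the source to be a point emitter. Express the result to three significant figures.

At 5.22 m, distance alone gives (0.660/5.22)² = 0.01599, so 2100 × 0.01599 = 33.58 R/h.
Further attenuation needed: 33.58/16.3 = 2.060.
n = log₂(2.060) = 1.043 half-value layers.

1.04 half-value layers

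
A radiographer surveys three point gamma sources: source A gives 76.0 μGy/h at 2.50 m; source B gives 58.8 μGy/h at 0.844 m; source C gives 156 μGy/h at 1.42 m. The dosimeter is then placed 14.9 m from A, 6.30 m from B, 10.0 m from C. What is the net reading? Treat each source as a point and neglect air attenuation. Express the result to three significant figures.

Each source contributes Iᵢ·(dᵢ/rᵢ)²; contributions add.
A: 76.0 × (2.50/14.9)² = 2.140 μGy/h
B: 58.8 × (0.844/6.30)² = 1.055 μGy/h
C: 156 × (1.42/10.0)² = 3.146 μGy/h
Total = 2.140 + 1.055 + 3.146 = 6.341 μGy/h.

6.34 μGy/h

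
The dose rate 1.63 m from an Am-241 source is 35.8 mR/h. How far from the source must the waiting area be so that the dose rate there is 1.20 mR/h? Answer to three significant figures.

8.90 m

Since intensity falls as 1/r², d₂ = d₁·√(I₁/I₂).
I₁/I₂ = 35.8/1.20 = 29.83, so d₂ = 1.63 × √29.83 = 8.903 m.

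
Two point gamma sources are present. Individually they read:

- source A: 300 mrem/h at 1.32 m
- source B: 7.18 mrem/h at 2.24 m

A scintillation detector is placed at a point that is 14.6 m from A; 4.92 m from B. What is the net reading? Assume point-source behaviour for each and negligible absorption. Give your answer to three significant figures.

By superposition, sum each source's inverse-square contribution:
A: 300 × (1.32/14.6)² = 2.452 mrem/h
B: 7.18 × (2.24/4.92)² = 1.488 mrem/h
Total = 2.452 + 1.488 = 3.940 mrem/h.

3.94 mrem/h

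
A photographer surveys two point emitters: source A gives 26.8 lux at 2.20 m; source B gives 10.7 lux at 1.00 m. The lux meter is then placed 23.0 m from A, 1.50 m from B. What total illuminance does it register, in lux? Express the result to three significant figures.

5.00 lux

Each source contributes Iᵢ·(dᵢ/rᵢ)²; contributions add.
A: 26.8 × (2.20/23.0)² = 0.2452 lux
B: 10.7 × (1.00/1.50)² = 4.756 lux
Total = 0.2452 + 4.756 = 5.001 lux.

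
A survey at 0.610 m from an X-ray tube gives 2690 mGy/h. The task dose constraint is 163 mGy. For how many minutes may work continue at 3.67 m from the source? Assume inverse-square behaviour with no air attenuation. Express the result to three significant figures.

Intensity scales as (d₁/d₂)², so rate at 3.67 m:
2690 × (0.610/3.67)² = 2690 × 0.02763 = 74.32 mGy/h.
Stay time = 163 mGy ÷ 74.32 mGy/h = 2.193 h = 131.6 min.

132 min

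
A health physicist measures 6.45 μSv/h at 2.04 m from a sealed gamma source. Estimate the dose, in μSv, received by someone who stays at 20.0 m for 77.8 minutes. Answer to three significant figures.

0.0870 μSv

Since intensity falls as 1/r², rate at 20.0 m:
(2.04/20.0)² = 0.01040, so 6.45 × 0.01040 = 0.06708 μSv/h.
Dose = rate × time = 0.06708 μSv/h × 1.297 h = 0.08700 μSv.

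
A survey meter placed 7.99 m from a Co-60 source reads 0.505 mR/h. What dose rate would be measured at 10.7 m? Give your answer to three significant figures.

0.282 mR/h

Intensity scales as (d₁/d₂)², so scaling from 7.99 m to 10.7 m:
(7.99/10.7)² = 0.5576, so 0.505 × 0.5576 = 0.2816 mR/h.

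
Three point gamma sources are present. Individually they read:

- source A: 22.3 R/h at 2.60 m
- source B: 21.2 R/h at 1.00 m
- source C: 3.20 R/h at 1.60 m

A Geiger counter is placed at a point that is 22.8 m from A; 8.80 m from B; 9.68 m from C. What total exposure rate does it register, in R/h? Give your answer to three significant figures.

0.651 R/h

By superposition, sum each source's inverse-square contribution:
A: 22.3 × (2.60/22.8)² = 0.2900 R/h
B: 21.2 × (1.00/8.80)² = 0.2738 R/h
C: 3.20 × (1.60/9.68)² = 0.08743 R/h
Total = 0.2900 + 0.2738 + 0.08743 = 0.6512 R/h.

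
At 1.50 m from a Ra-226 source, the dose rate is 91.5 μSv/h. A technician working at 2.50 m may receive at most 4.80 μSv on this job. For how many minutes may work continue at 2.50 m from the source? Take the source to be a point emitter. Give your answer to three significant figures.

Since intensity falls as 1/r², rate at 2.50 m:
91.5 × (1.50/2.50)² = 91.5 × 0.3600 = 32.94 μSv/h.
Stay time = 4.80 μSv ÷ 32.94 μSv/h = 0.1457 h = 8.742 min.

8.74 min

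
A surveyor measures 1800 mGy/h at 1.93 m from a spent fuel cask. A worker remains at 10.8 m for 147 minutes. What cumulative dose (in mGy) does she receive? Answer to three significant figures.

141 mGy

Intensity scales as (d₁/d₂)², so rate at 10.8 m:
(1.93/10.8)² = 0.03194, so 1800 × 0.03194 = 57.49 mGy/h.
Dose = rate × time = 57.49 mGy/h × 2.450 h = 140.9 mGy.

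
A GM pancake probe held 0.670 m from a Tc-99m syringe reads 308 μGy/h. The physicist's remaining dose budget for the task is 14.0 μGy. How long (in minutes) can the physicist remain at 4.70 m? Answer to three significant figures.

134 min

Intensity scales as (d₁/d₂)², so rate at 4.70 m:
308 × (0.670/4.70)² = 308 × 0.02032 = 6.259 μGy/h.
Stay time = 14.0 μGy ÷ 6.259 μGy/h = 2.237 h = 134.2 min.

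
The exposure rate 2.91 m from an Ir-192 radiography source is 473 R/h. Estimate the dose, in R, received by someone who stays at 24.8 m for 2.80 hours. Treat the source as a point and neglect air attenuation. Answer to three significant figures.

18.2 R

Intensity scales as (d₁/d₂)², so rate at 24.8 m:
473 × (2.91/24.8)² = 473 × 0.01377 = 6.513 R/h.
Dose = rate × time = 6.513 R/h × 2.800 h = 18.24 R.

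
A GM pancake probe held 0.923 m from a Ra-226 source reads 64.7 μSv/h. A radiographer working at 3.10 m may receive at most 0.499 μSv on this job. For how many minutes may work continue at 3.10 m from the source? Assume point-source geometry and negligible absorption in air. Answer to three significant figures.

Applying the 1/r² law, rate at 3.10 m:
(0.923/3.10)² = 0.08865, so 64.7 × 0.08865 = 5.736 μSv/h.
Stay time = 0.499 μSv ÷ 5.736 μSv/h = 0.08699 h = 5.219 min.

5.22 min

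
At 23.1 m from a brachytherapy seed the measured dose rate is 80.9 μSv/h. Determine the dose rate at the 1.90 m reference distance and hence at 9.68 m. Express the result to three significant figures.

12000 μSv/h; 461 μSv/h

Intensity scales as (d₁/d₂)², so
At 1.90 m: (23.1/1.90)² = 147.8, so 80.9 × 147.8 = 11960 μSv/h
At 9.68 m: (1.90/9.68)² = 0.03853, so 11960 × 0.03853 = 460.8 μSv/h.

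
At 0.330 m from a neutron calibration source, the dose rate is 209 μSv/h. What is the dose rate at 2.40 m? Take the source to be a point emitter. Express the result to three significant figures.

By the inverse-square law, the rate at 2.40 m is
(0.330/2.40)² = 0.01891, so 209 × 0.01891 = 3.952 μSv/h.

3.95 μSv/h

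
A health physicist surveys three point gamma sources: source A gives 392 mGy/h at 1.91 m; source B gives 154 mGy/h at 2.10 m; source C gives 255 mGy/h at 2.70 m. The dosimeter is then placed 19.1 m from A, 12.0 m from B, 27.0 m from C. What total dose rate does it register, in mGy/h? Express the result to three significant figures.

11.2 mGy/h

By superposition, sum each source's inverse-square contribution:
A: 392 × (1.91/19.1)² = 3.920 mGy/h
B: 154 × (2.10/12.0)² = 4.716 mGy/h
C: 255 × (2.70/27.0)² = 2.550 mGy/h
Total = 3.920 + 4.716 + 2.550 = 11.19 mGy/h.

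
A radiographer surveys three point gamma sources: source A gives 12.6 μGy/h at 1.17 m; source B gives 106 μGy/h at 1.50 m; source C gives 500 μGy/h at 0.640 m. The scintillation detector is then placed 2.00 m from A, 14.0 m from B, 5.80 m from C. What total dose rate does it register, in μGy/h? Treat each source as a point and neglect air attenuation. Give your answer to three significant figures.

11.6 μGy/h

Each source contributes Iᵢ·(dᵢ/rᵢ)²; contributions add.
A: 12.6 × (1.17/2.00)² = 4.312 μGy/h
B: 106 × (1.50/14.0)² = 1.217 μGy/h
C: 500 × (0.640/5.80)² = 6.088 μGy/h
Total = 4.312 + 1.217 + 6.088 = 11.62 μGy/h.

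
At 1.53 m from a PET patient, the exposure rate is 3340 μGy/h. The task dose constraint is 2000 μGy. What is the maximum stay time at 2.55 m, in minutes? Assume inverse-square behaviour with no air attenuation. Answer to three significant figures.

Applying the 1/r² law, rate at 2.55 m:
3340 × (1.53/2.55)² = 3340 × 0.3600 = 1202 μGy/h.
Stay time = 2000 μGy ÷ 1202 μGy/h = 1.664 h = 99.84 min.

99.8 min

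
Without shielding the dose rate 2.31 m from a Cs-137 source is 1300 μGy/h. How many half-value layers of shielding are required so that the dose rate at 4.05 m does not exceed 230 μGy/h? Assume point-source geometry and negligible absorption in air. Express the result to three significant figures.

0.879 half-value layers

At 4.05 m, distance alone gives (2.31/4.05)² = 0.3253, so 1300 × 0.3253 = 422.9 μGy/h.
Further attenuation needed: 422.9/230 = 1.839.
n = log₂(1.839) = 0.8789 half-value layers.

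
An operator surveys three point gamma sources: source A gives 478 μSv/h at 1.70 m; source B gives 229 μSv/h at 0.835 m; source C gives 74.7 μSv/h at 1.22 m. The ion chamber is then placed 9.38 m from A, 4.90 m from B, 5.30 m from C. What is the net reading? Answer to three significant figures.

By superposition, sum each source's inverse-square contribution:
A: 478 × (1.70/9.38)² = 15.70 μSv/h
B: 229 × (0.835/4.90)² = 6.650 μSv/h
C: 74.7 × (1.22/5.30)² = 3.958 μSv/h
Total = 15.70 + 6.650 + 3.958 = 26.31 μSv/h.

26.3 μSv/h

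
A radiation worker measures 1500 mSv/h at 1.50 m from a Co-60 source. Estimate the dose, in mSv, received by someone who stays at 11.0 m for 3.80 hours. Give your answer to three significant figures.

106 mSv

Using I₁d₁² = I₂d₂², rate at 11.0 m:
(1.50/11.0)² = 0.01860, so 1500 × 0.01860 = 27.90 mSv/h.
Dose = rate × time = 27.90 mSv/h × 3.800 h = 106.0 mSv.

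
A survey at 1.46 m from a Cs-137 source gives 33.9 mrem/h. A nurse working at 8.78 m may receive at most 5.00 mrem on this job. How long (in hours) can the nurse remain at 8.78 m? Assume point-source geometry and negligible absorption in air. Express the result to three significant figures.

Since intensity falls as 1/r², rate at 8.78 m:
(1.46/8.78)² = 0.02765, so 33.9 × 0.02765 = 0.9373 mrem/h.
Stay time = 5.00 mrem ÷ 0.9373 mrem/h = 5.334 h.

5.33 h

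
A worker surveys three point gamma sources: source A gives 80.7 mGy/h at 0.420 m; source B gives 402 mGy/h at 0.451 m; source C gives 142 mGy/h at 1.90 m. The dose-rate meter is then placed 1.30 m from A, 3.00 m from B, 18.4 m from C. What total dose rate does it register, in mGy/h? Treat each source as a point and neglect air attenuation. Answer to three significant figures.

Each source contributes Iᵢ·(dᵢ/rᵢ)²; contributions add.
A: 80.7 × (0.420/1.30)² = 8.423 mGy/h
B: 402 × (0.451/3.00)² = 9.085 mGy/h
C: 142 × (1.90/18.4)² = 1.514 mGy/h
Total = 8.423 + 9.085 + 1.514 = 19.02 mGy/h.

19.0 mGy/h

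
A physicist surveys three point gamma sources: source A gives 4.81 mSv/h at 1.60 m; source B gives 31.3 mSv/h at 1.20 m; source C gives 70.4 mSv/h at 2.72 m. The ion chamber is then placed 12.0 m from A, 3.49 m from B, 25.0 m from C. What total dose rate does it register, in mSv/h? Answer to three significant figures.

Each source contributes Iᵢ·(dᵢ/rᵢ)²; contributions add.
A: 4.81 × (1.60/12.0)² = 0.08551 mSv/h
B: 31.3 × (1.20/3.49)² = 3.700 mSv/h
C: 70.4 × (2.72/25.0)² = 0.8334 mSv/h
Total = 0.08551 + 3.700 + 0.8334 = 4.619 mSv/h.

4.62 mSv/h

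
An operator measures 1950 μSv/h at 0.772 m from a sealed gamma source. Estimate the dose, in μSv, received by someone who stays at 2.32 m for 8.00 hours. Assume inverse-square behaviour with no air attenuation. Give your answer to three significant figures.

Using I₁d₁² = I₂d₂², rate at 2.32 m:
(0.772/2.32)² = 0.1107, so 1950 × 0.1107 = 215.9 μSv/h.
Dose = rate × time = 215.9 μSv/h × 8.000 h = 1727 μSv.

1730 μSv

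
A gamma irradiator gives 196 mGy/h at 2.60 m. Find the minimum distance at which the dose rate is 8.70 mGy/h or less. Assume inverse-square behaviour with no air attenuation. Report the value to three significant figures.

Applying the 1/r² law, d₂ = d₁·√(I₁/I₂).
I₁/I₂ = 196/8.70 = 22.53, so d₂ = 2.60 × √22.53 = 12.34 m.

12.3 m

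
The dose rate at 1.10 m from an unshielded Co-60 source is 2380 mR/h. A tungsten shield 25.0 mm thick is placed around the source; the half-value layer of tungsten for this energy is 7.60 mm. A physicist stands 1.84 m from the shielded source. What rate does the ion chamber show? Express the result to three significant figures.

Distance alone: (1.10/1.84)² = 0.3574, so 2380 × 0.3574 = 850.6 mR/h.
Shield: 25.0/7.60 = 3.289 half-value layers → attenuation 2^(−3.289) = 0.1023.
Combined: 850.6 × 0.1023 = 87.02 mR/h.

87.0 mR/h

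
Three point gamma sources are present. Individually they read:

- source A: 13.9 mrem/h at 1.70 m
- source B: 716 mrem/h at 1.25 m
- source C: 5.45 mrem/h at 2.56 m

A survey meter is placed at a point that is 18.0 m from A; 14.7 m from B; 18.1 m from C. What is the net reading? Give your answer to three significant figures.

5.41 mrem/h

By superposition, sum each source's inverse-square contribution:
A: 13.9 × (1.70/18.0)² = 0.1240 mrem/h
B: 716 × (1.25/14.7)² = 5.177 mrem/h
C: 5.45 × (2.56/18.1)² = 0.1090 mrem/h
Total = 0.1240 + 5.177 + 0.1090 = 5.410 mrem/h.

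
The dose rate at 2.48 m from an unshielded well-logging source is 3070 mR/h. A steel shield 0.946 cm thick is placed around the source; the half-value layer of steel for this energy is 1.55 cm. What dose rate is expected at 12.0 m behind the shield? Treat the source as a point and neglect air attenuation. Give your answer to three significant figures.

Distance alone: (2.48/12.0)² = 0.04271, so 3070 × 0.04271 = 131.1 mR/h.
Shield: 0.946/1.55 = 0.6103 half-value layers → attenuation 2^(−0.6103) = 0.6551.
Combined: 131.1 × 0.6551 = 85.88 mR/h.

85.9 mR/h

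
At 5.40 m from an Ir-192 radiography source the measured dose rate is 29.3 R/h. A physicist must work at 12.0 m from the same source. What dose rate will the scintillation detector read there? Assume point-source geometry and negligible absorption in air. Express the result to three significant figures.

Since intensity falls as 1/r², scaling from 5.40 m to 12.0 m:
29.3 × (5.40/12.0)² = 29.3 × 0.2025 = 5.933 R/h.

5.93 R/h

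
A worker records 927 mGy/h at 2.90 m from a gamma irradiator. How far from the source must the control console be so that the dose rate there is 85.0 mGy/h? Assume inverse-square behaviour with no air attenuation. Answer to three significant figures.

9.58 m

Since intensity falls as 1/r², d₂ = d₁·√(I₁/I₂).
I₁/I₂ = 927/85.0 = 10.91, so d₂ = 2.90 × √10.91 = 9.579 m.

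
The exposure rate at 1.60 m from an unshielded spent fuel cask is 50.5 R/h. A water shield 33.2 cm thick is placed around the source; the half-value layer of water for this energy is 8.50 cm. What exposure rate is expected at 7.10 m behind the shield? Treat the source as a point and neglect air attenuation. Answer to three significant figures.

Distance alone: (1.60/7.10)² = 0.05078, so 50.5 × 0.05078 = 2.564 R/h.
Shield: 33.2/8.50 = 3.906 half-value layers → attenuation 2^(−3.906) = 0.06671.
Combined: 2.564 × 0.06671 = 0.1710 R/h.

0.171 R/h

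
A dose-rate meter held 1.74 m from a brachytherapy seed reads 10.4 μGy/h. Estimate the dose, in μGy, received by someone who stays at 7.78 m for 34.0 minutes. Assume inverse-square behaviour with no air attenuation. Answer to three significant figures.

0.295 μGy

Intensity scales as (d₁/d₂)², so rate at 7.78 m:
10.4 × (1.74/7.78)² = 10.4 × 0.05002 = 0.5202 μGy/h.
Dose = rate × time = 0.5202 μGy/h × 0.5667 h = 0.2948 μGy.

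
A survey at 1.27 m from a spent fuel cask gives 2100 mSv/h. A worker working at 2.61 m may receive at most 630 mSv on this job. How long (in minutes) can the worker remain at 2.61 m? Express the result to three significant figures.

Using I₁d₁² = I₂d₂², rate at 2.61 m:
2100 × (1.27/2.61)² = 2100 × 0.2368 = 497.3 mSv/h.
Stay time = 630 mSv ÷ 497.3 mSv/h = 1.267 h = 76.02 min.

76.0 min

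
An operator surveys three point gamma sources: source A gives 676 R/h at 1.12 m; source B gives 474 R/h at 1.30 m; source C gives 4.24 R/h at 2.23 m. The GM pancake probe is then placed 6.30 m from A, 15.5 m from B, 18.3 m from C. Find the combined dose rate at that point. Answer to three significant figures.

By superposition, sum each source's inverse-square contribution:
A: 676 × (1.12/6.30)² = 21.36 R/h
B: 474 × (1.30/15.5)² = 3.334 R/h
C: 4.24 × (2.23/18.3)² = 0.06296 R/h
Total = 21.36 + 3.334 + 0.06296 = 24.76 R/h.

24.8 R/h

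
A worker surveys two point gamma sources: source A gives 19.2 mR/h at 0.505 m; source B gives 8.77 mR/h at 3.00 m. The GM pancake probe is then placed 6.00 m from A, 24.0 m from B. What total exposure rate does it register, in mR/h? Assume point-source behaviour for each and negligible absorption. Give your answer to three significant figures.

Each source contributes Iᵢ·(dᵢ/rᵢ)²; contributions add.
A: 19.2 × (0.505/6.00)² = 0.1360 mR/h
B: 8.77 × (3.00/24.0)² = 0.1370 mR/h
Total = 0.1360 + 0.1370 = 0.2730 mR/h.

0.273 mR/h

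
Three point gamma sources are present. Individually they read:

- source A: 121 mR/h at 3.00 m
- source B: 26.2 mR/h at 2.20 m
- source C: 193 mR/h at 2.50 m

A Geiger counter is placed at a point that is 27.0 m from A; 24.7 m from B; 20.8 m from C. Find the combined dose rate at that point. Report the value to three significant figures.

By superposition, sum each source's inverse-square contribution:
A: 121 × (3.00/27.0)² = 1.494 mR/h
B: 26.2 × (2.20/24.7)² = 0.2079 mR/h
C: 193 × (2.50/20.8)² = 2.788 mR/h
Total = 1.494 + 0.2079 + 2.788 = 4.490 mR/h.

4.49 mR/h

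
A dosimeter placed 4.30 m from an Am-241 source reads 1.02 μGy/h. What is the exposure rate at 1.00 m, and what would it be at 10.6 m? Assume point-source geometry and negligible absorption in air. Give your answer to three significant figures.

Applying the 1/r² law,
At 1.00 m: 1.02 × (4.30/1.00)² = 1.02 × 18.49 = 18.86 μGy/h
At 10.6 m: 18.86 × (1.00/10.6)² = 18.86 × 0.008900 = 0.1679 μGy/h.

18.9 μGy/h; 0.168 μGy/h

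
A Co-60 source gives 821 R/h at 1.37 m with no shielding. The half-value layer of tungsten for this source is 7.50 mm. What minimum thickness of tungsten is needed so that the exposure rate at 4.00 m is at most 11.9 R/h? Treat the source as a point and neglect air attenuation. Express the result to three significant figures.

22.6 mm

At 4.00 m, distance alone gives 821 × (1.37/4.00)² = 821 × 0.1173 = 96.30 R/h.
Further attenuation needed: 96.30/11.9 = 8.092.
n = log₂(8.092) = 3.016 half-value layers.
Thickness = 3.016 × 7.50 mm = 22.62 mm.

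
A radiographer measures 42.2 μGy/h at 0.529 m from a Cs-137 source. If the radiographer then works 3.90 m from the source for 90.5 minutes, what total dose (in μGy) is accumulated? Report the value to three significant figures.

Intensity scales as (d₁/d₂)², so rate at 3.90 m:
42.2 × (0.529/3.90)² = 42.2 × 0.01840 = 0.7765 μGy/h.
Dose = rate × time = 0.7765 μGy/h × 1.508 h = 1.171 μGy.

1.17 μGy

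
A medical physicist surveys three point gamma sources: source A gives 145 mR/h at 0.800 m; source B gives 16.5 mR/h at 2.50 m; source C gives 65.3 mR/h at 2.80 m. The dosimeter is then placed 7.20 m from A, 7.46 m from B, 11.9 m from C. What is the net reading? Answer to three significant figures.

7.26 mR/h

By superposition, sum each source's inverse-square contribution:
A: 145 × (0.800/7.20)² = 1.790 mR/h
B: 16.5 × (2.50/7.46)² = 1.853 mR/h
C: 65.3 × (2.80/11.9)² = 3.615 mR/h
Total = 1.790 + 1.853 + 3.615 = 7.258 mR/h.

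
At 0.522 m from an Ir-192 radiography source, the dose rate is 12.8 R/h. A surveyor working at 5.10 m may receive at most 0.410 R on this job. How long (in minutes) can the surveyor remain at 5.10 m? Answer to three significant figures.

Applying the 1/r² law, rate at 5.10 m:
12.8 × (0.522/5.10)² = 12.8 × 0.01048 = 0.1341 R/h.
Stay time = 0.410 R ÷ 0.1341 R/h = 3.057 h = 183.4 min.

183 min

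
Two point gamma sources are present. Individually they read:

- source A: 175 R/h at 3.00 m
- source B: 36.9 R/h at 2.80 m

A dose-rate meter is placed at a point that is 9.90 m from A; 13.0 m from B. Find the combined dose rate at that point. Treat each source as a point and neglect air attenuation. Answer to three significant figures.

17.8 R/h

Each source contributes Iᵢ·(dᵢ/rᵢ)²; contributions add.
A: 175 × (3.00/9.90)² = 16.07 R/h
B: 36.9 × (2.80/13.0)² = 1.712 R/h
Total = 16.07 + 1.712 = 17.78 R/h.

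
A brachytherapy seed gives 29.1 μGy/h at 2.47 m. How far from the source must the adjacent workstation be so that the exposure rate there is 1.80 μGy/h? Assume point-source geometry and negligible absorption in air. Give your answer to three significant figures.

Intensity scales as (d₁/d₂)², so d₂ = d₁·√(I₁/I₂).
I₁/I₂ = 29.1/1.80 = 16.17, so d₂ = 2.47 × √16.17 = 9.932 m.

9.93 m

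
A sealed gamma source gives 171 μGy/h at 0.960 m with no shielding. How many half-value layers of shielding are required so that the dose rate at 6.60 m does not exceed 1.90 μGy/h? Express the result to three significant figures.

At 6.60 m, distance alone gives (0.960/6.60)² = 0.02116, so 171 × 0.02116 = 3.618 μGy/h.
Further attenuation needed: 3.618/1.90 = 1.904.
n = log₂(1.904) = 0.9290 half-value layers.

0.929 half-value layers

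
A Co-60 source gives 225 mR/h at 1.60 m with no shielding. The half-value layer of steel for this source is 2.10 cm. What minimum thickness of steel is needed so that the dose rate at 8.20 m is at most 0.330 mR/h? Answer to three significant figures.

At 8.20 m, distance alone gives (1.60/8.20)² = 0.03807, so 225 × 0.03807 = 8.566 mR/h.
Further attenuation needed: 8.566/0.330 = 25.96.
n = log₂(25.96) = 4.698 half-value layers.
Thickness = 4.698 × 2.10 cm = 9.866 cm.

9.87 cm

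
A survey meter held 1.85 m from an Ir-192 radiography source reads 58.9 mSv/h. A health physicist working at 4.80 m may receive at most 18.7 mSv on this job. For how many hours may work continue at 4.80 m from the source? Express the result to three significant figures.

2.14 h

Intensity scales as (d₁/d₂)², so rate at 4.80 m:
58.9 × (1.85/4.80)² = 58.9 × 0.1485 = 8.747 mSv/h.
Stay time = 18.7 mSv ÷ 8.747 mSv/h = 2.138 h.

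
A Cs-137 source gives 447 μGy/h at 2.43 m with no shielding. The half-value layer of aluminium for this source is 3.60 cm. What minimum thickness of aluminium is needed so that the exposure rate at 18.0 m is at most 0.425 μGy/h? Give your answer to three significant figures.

15.3 cm

At 18.0 m, distance alone gives 447 × (2.43/18.0)² = 447 × 0.01823 = 8.149 μGy/h.
Further attenuation needed: 8.149/0.425 = 19.17.
n = log₂(19.17) = 4.261 half-value layers.
Thickness = 4.261 × 3.60 cm = 15.34 cm.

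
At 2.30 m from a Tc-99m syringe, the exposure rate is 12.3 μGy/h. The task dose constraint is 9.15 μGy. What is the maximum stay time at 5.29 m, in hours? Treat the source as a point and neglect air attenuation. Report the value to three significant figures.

Intensity scales as (d₁/d₂)², so rate at 5.29 m:
(2.30/5.29)² = 0.1890, so 12.3 × 0.1890 = 2.325 μGy/h.
Stay time = 9.15 μGy ÷ 2.325 μGy/h = 3.935 h.

3.94 h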